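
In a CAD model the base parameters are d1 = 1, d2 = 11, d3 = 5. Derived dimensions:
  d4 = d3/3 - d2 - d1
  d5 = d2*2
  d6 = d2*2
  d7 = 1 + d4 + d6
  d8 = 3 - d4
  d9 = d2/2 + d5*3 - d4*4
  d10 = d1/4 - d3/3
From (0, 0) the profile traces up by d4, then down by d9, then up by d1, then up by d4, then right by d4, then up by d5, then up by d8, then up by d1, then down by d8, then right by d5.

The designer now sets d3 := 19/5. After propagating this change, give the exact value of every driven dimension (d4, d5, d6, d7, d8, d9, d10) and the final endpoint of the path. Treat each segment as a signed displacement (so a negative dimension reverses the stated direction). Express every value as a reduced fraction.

Apply edit: d3 := 19/5
  d4 = d3/3 - d2 - d1 = -161/15
  d5 = d2*2 = 22
  d6 = d2*2 = 22
  d7 = 1 + d4 + d6 = 184/15
  d8 = 3 - d4 = 206/15
  d9 = d2/2 + d5*3 - d4*4 = 3433/30
  d10 = d1/4 - d3/3 = -61/60
Walk from origin (0, 0):
  seg 1: up by d4 = -161/15 → (0, -161/15)
  seg 2: down by d9 = 3433/30 → (0, -751/6)
  seg 3: up by d1 = 1 → (0, -745/6)
  seg 4: up by d4 = -161/15 → (0, -1349/10)
  seg 5: right by d4 = -161/15 → (-161/15, -1349/10)
  seg 6: up by d5 = 22 → (-161/15, -1129/10)
  seg 7: up by d8 = 206/15 → (-161/15, -595/6)
  seg 8: up by d1 = 1 → (-161/15, -589/6)
  seg 9: down by d8 = 206/15 → (-161/15, -1119/10)
  seg 10: right by d5 = 22 → (169/15, -1119/10)

d4 = -161/15
d5 = 22
d6 = 22
d7 = 184/15
d8 = 206/15
d9 = 3433/30
d10 = -61/60
endpoint = (169/15, -1119/10)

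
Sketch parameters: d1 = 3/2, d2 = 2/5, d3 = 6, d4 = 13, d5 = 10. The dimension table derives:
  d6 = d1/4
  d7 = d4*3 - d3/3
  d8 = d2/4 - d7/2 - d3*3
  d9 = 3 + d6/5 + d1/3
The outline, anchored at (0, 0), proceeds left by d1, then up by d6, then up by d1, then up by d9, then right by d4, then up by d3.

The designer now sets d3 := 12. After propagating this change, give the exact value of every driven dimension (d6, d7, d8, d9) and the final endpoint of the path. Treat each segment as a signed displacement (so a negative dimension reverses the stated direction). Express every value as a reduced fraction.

Apply edit: d3 := 12
  d6 = d1/4 = 3/8
  d7 = d4*3 - d3/3 = 35
  d8 = d2/4 - d7/2 - d3*3 = -267/5
  d9 = 3 + d6/5 + d1/3 = 143/40
Walk from origin (0, 0):
  seg 1: left by d1 = 3/2 → (-3/2, 0)
  seg 2: up by d6 = 3/8 → (-3/2, 3/8)
  seg 3: up by d1 = 3/2 → (-3/2, 15/8)
  seg 4: up by d9 = 143/40 → (-3/2, 109/20)
  seg 5: right by d4 = 13 → (23/2, 109/20)
  seg 6: up by d3 = 12 → (23/2, 349/20)

d6 = 3/8
d7 = 35
d8 = -267/5
d9 = 143/40
endpoint = (23/2, 349/20)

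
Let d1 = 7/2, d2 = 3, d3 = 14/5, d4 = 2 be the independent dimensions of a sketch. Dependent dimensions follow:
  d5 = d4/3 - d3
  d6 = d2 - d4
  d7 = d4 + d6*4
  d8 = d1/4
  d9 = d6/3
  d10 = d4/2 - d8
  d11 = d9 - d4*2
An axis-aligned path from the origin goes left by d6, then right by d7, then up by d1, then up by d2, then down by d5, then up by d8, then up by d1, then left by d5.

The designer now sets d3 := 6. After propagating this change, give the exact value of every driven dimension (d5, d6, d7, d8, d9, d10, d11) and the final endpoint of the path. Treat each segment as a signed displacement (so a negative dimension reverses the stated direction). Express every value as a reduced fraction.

Apply edit: d3 := 6
  d5 = d4/3 - d3 = -16/3
  d6 = d2 - d4 = 1
  d7 = d4 + d6*4 = 6
  d8 = d1/4 = 7/8
  d9 = d6/3 = 1/3
  d10 = d4/2 - d8 = 1/8
  d11 = d9 - d4*2 = -11/3
Walk from origin (0, 0):
  seg 1: left by d6 = 1 → (-1, 0)
  seg 2: right by d7 = 6 → (5, 0)
  seg 3: up by d1 = 7/2 → (5, 7/2)
  seg 4: up by d2 = 3 → (5, 13/2)
  seg 5: down by d5 = -16/3 → (5, 71/6)
  seg 6: up by d8 = 7/8 → (5, 305/24)
  seg 7: up by d1 = 7/2 → (5, 389/24)
  seg 8: left by d5 = -16/3 → (31/3, 389/24)

d5 = -16/3
d6 = 1
d7 = 6
d8 = 7/8
d9 = 1/3
d10 = 1/8
d11 = -11/3
endpoint = (31/3, 389/24)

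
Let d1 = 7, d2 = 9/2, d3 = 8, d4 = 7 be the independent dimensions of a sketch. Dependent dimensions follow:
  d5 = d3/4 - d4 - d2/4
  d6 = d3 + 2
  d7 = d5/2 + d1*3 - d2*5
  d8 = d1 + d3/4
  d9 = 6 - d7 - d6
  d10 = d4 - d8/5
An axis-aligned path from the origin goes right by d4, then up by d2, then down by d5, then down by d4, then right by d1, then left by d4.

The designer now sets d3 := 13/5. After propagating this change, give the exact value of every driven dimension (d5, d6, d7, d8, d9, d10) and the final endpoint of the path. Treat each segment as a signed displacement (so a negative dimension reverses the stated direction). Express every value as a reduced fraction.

d5 = -299/40
d6 = 23/5
d7 = -419/80
d8 = 153/20
d9 = 531/80
d10 = 547/100
endpoint = (7, 199/40)

Apply edit: d3 := 13/5
  d5 = d3/4 - d4 - d2/4 = -299/40
  d6 = d3 + 2 = 23/5
  d7 = d5/2 + d1*3 - d2*5 = -419/80
  d8 = d1 + d3/4 = 153/20
  d9 = 6 - d7 - d6 = 531/80
  d10 = d4 - d8/5 = 547/100
Walk from origin (0, 0):
  seg 1: right by d4 = 7 → (7, 0)
  seg 2: up by d2 = 9/2 → (7, 9/2)
  seg 3: down by d5 = -299/40 → (7, 479/40)
  seg 4: down by d4 = 7 → (7, 199/40)
  seg 5: right by d1 = 7 → (14, 199/40)
  seg 6: left by d4 = 7 → (7, 199/40)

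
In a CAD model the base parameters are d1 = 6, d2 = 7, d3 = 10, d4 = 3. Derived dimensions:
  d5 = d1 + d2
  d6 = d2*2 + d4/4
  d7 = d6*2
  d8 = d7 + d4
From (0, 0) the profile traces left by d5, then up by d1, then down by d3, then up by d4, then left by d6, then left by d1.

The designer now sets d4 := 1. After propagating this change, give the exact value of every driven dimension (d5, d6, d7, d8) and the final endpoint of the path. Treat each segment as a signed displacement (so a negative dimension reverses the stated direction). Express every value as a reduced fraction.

d5 = 13
d6 = 57/4
d7 = 57/2
d8 = 59/2
endpoint = (-133/4, -3)

Apply edit: d4 := 1
  d5 = d1 + d2 = 13
  d6 = d2*2 + d4/4 = 57/4
  d7 = d6*2 = 57/2
  d8 = d7 + d4 = 59/2
Walk from origin (0, 0):
  seg 1: left by d5 = 13 → (-13, 0)
  seg 2: up by d1 = 6 → (-13, 6)
  seg 3: down by d3 = 10 → (-13, -4)
  seg 4: up by d4 = 1 → (-13, -3)
  seg 5: left by d6 = 57/4 → (-109/4, -3)
  seg 6: left by d1 = 6 → (-133/4, -3)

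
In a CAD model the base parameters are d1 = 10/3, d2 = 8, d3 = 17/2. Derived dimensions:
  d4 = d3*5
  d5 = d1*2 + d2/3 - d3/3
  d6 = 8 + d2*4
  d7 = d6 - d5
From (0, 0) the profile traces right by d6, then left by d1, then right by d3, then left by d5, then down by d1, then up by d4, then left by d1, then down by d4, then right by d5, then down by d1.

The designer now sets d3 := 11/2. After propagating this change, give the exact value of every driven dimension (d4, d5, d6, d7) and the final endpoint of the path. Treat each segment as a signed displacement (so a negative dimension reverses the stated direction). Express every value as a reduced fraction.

Apply edit: d3 := 11/2
  d4 = d3*5 = 55/2
  d5 = d1*2 + d2/3 - d3/3 = 15/2
  d6 = 8 + d2*4 = 40
  d7 = d6 - d5 = 65/2
Walk from origin (0, 0):
  seg 1: right by d6 = 40 → (40, 0)
  seg 2: left by d1 = 10/3 → (110/3, 0)
  seg 3: right by d3 = 11/2 → (253/6, 0)
  seg 4: left by d5 = 15/2 → (104/3, 0)
  seg 5: down by d1 = 10/3 → (104/3, -10/3)
  seg 6: up by d4 = 55/2 → (104/3, 145/6)
  seg 7: left by d1 = 10/3 → (94/3, 145/6)
  seg 8: down by d4 = 55/2 → (94/3, -10/3)
  seg 9: right by d5 = 15/2 → (233/6, -10/3)
  seg 10: down by d1 = 10/3 → (233/6, -20/3)

d4 = 55/2
d5 = 15/2
d6 = 40
d7 = 65/2
endpoint = (233/6, -20/3)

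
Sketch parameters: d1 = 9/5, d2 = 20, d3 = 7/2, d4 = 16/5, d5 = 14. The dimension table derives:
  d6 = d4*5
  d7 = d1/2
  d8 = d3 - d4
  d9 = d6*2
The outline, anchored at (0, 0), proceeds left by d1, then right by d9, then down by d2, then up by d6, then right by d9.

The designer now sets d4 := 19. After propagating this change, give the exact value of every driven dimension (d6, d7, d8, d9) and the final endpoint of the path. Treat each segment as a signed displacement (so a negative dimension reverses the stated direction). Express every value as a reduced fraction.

Apply edit: d4 := 19
  d6 = d4*5 = 95
  d7 = d1/2 = 9/10
  d8 = d3 - d4 = -31/2
  d9 = d6*2 = 190
Walk from origin (0, 0):
  seg 1: left by d1 = 9/5 → (-9/5, 0)
  seg 2: right by d9 = 190 → (941/5, 0)
  seg 3: down by d2 = 20 → (941/5, -20)
  seg 4: up by d6 = 95 → (941/5, 75)
  seg 5: right by d9 = 190 → (1891/5, 75)

d6 = 95
d7 = 9/10
d8 = -31/2
d9 = 190
endpoint = (1891/5, 75)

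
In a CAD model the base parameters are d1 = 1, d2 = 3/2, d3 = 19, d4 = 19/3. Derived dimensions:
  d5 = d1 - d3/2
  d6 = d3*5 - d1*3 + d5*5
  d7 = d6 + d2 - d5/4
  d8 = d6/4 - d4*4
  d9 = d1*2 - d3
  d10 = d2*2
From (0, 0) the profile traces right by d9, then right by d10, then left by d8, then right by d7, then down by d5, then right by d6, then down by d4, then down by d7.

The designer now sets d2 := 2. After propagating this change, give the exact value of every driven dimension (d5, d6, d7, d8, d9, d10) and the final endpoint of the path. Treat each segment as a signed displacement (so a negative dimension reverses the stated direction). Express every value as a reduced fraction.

d5 = -17/2
d6 = 99/2
d7 = 429/8
d8 = -311/24
d9 = -17
d10 = 4
endpoint = (1237/12, -1235/24)

Apply edit: d2 := 2
  d5 = d1 - d3/2 = -17/2
  d6 = d3*5 - d1*3 + d5*5 = 99/2
  d7 = d6 + d2 - d5/4 = 429/8
  d8 = d6/4 - d4*4 = -311/24
  d9 = d1*2 - d3 = -17
  d10 = d2*2 = 4
Walk from origin (0, 0):
  seg 1: right by d9 = -17 → (-17, 0)
  seg 2: right by d10 = 4 → (-13, 0)
  seg 3: left by d8 = -311/24 → (-1/24, 0)
  seg 4: right by d7 = 429/8 → (643/12, 0)
  seg 5: down by d5 = -17/2 → (643/12, 17/2)
  seg 6: right by d6 = 99/2 → (1237/12, 17/2)
  seg 7: down by d4 = 19/3 → (1237/12, 13/6)
  seg 8: down by d7 = 429/8 → (1237/12, -1235/24)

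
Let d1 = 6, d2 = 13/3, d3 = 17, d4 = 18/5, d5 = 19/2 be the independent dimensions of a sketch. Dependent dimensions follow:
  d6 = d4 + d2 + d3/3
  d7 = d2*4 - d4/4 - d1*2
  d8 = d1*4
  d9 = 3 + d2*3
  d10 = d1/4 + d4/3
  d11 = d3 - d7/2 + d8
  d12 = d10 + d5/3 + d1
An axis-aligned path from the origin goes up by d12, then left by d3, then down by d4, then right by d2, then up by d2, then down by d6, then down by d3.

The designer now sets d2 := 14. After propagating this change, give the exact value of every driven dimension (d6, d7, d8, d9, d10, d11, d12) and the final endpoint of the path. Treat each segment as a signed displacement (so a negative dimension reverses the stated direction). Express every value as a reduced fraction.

Apply edit: d2 := 14
  d6 = d4 + d2 + d3/3 = 349/15
  d7 = d2*4 - d4/4 - d1*2 = 431/10
  d8 = d1*4 = 24
  d9 = 3 + d2*3 = 45
  d10 = d1/4 + d4/3 = 27/10
  d11 = d3 - d7/2 + d8 = 389/20
  d12 = d10 + d5/3 + d1 = 178/15
Walk from origin (0, 0):
  seg 1: up by d12 = 178/15 → (0, 178/15)
  seg 2: left by d3 = 17 → (-17, 178/15)
  seg 3: down by d4 = 18/5 → (-17, 124/15)
  seg 4: right by d2 = 14 → (-3, 124/15)
  seg 5: up by d2 = 14 → (-3, 334/15)
  seg 6: down by d6 = 349/15 → (-3, -1)
  seg 7: down by d3 = 17 → (-3, -18)

d6 = 349/15
d7 = 431/10
d8 = 24
d9 = 45
d10 = 27/10
d11 = 389/20
d12 = 178/15
endpoint = (-3, -18)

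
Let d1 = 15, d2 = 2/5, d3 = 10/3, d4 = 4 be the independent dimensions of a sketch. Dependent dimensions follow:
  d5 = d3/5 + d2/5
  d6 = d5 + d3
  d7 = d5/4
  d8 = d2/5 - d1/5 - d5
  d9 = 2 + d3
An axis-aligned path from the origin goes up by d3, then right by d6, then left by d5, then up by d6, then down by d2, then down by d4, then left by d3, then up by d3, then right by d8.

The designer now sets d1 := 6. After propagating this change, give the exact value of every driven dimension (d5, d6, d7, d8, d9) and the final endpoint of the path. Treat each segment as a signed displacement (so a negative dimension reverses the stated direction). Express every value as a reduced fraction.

Apply edit: d1 := 6
  d5 = d3/5 + d2/5 = 56/75
  d6 = d5 + d3 = 102/25
  d7 = d5/4 = 14/75
  d8 = d2/5 - d1/5 - d5 = -28/15
  d9 = 2 + d3 = 16/3
Walk from origin (0, 0):
  seg 1: up by d3 = 10/3 → (0, 10/3)
  seg 2: right by d6 = 102/25 → (102/25, 10/3)
  seg 3: left by d5 = 56/75 → (10/3, 10/3)
  seg 4: up by d6 = 102/25 → (10/3, 556/75)
  seg 5: down by d2 = 2/5 → (10/3, 526/75)
  seg 6: down by d4 = 4 → (10/3, 226/75)
  seg 7: left by d3 = 10/3 → (0, 226/75)
  seg 8: up by d3 = 10/3 → (0, 476/75)
  seg 9: right by d8 = -28/15 → (-28/15, 476/75)

d5 = 56/75
d6 = 102/25
d7 = 14/75
d8 = -28/15
d9 = 16/3
endpoint = (-28/15, 476/75)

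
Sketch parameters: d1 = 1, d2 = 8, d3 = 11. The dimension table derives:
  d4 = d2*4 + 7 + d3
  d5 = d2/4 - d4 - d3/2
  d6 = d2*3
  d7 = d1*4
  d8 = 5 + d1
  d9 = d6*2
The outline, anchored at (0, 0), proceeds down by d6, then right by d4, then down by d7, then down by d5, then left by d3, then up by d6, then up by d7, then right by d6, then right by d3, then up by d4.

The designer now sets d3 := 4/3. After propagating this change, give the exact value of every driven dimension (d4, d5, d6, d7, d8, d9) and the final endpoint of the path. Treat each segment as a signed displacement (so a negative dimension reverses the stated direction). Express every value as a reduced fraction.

Apply edit: d3 := 4/3
  d4 = d2*4 + 7 + d3 = 121/3
  d5 = d2/4 - d4 - d3/2 = -39
  d6 = d2*3 = 24
  d7 = d1*4 = 4
  d8 = 5 + d1 = 6
  d9 = d6*2 = 48
Walk from origin (0, 0):
  seg 1: down by d6 = 24 → (0, -24)
  seg 2: right by d4 = 121/3 → (121/3, -24)
  seg 3: down by d7 = 4 → (121/3, -28)
  seg 4: down by d5 = -39 → (121/3, 11)
  seg 5: left by d3 = 4/3 → (39, 11)
  seg 6: up by d6 = 24 → (39, 35)
  seg 7: up by d7 = 4 → (39, 39)
  seg 8: right by d6 = 24 → (63, 39)
  seg 9: right by d3 = 4/3 → (193/3, 39)
  seg 10: up by d4 = 121/3 → (193/3, 238/3)

d4 = 121/3
d5 = -39
d6 = 24
d7 = 4
d8 = 6
d9 = 48
endpoint = (193/3, 238/3)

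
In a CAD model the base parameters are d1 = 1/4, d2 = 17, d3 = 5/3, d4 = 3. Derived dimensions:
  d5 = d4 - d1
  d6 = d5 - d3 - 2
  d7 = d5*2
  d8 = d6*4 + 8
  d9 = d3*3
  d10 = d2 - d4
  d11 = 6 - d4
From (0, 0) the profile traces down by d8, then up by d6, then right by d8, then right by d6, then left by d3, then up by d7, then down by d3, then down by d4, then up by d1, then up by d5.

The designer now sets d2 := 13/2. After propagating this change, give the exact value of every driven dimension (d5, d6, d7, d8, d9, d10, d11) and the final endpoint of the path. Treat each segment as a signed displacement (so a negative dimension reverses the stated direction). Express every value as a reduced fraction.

Apply edit: d2 := 13/2
  d5 = d4 - d1 = 11/4
  d6 = d5 - d3 - 2 = -11/12
  d7 = d5*2 = 11/2
  d8 = d6*4 + 8 = 13/3
  d9 = d3*3 = 5
  d10 = d2 - d4 = 7/2
  d11 = 6 - d4 = 3
Walk from origin (0, 0):
  seg 1: down by d8 = 13/3 → (0, -13/3)
  seg 2: up by d6 = -11/12 → (0, -21/4)
  seg 3: right by d8 = 13/3 → (13/3, -21/4)
  seg 4: right by d6 = -11/12 → (41/12, -21/4)
  seg 5: left by d3 = 5/3 → (7/4, -21/4)
  seg 6: up by d7 = 11/2 → (7/4, 1/4)
  seg 7: down by d3 = 5/3 → (7/4, -17/12)
  seg 8: down by d4 = 3 → (7/4, -53/12)
  seg 9: up by d1 = 1/4 → (7/4, -25/6)
  seg 10: up by d5 = 11/4 → (7/4, -17/12)

d5 = 11/4
d6 = -11/12
d7 = 11/2
d8 = 13/3
d9 = 5
d10 = 7/2
d11 = 3
endpoint = (7/4, -17/12)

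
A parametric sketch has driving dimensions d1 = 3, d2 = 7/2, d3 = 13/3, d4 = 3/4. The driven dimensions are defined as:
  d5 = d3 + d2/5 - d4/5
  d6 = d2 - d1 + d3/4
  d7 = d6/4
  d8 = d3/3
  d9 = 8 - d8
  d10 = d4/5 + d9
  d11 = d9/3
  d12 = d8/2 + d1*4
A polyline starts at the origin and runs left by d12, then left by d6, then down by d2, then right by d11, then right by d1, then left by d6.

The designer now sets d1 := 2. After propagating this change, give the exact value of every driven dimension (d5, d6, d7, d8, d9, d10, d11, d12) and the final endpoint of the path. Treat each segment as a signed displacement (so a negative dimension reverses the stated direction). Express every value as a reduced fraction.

d5 = 293/60
d6 = 31/12
d7 = 31/48
d8 = 13/9
d9 = 59/9
d10 = 1207/180
d11 = 59/27
d12 = 157/18
endpoint = (-262/27, -7/2)

Apply edit: d1 := 2
  d5 = d3 + d2/5 - d4/5 = 293/60
  d6 = d2 - d1 + d3/4 = 31/12
  d7 = d6/4 = 31/48
  d8 = d3/3 = 13/9
  d9 = 8 - d8 = 59/9
  d10 = d4/5 + d9 = 1207/180
  d11 = d9/3 = 59/27
  d12 = d8/2 + d1*4 = 157/18
Walk from origin (0, 0):
  seg 1: left by d12 = 157/18 → (-157/18, 0)
  seg 2: left by d6 = 31/12 → (-407/36, 0)
  seg 3: down by d2 = 7/2 → (-407/36, -7/2)
  seg 4: right by d11 = 59/27 → (-985/108, -7/2)
  seg 5: right by d1 = 2 → (-769/108, -7/2)
  seg 6: left by d6 = 31/12 → (-262/27, -7/2)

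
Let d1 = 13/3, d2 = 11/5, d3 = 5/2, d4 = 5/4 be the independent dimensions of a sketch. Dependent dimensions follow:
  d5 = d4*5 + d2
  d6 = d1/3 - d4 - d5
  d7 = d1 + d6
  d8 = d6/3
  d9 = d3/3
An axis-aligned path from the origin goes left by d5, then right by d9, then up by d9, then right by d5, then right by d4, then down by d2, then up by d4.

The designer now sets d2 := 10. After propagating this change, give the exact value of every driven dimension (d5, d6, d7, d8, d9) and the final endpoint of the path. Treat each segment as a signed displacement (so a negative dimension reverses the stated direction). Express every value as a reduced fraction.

d5 = 65/4
d6 = -289/18
d7 = -211/18
d8 = -289/54
d9 = 5/6
endpoint = (25/12, -95/12)

Apply edit: d2 := 10
  d5 = d4*5 + d2 = 65/4
  d6 = d1/3 - d4 - d5 = -289/18
  d7 = d1 + d6 = -211/18
  d8 = d6/3 = -289/54
  d9 = d3/3 = 5/6
Walk from origin (0, 0):
  seg 1: left by d5 = 65/4 → (-65/4, 0)
  seg 2: right by d9 = 5/6 → (-185/12, 0)
  seg 3: up by d9 = 5/6 → (-185/12, 5/6)
  seg 4: right by d5 = 65/4 → (5/6, 5/6)
  seg 5: right by d4 = 5/4 → (25/12, 5/6)
  seg 6: down by d2 = 10 → (25/12, -55/6)
  seg 7: up by d4 = 5/4 → (25/12, -95/12)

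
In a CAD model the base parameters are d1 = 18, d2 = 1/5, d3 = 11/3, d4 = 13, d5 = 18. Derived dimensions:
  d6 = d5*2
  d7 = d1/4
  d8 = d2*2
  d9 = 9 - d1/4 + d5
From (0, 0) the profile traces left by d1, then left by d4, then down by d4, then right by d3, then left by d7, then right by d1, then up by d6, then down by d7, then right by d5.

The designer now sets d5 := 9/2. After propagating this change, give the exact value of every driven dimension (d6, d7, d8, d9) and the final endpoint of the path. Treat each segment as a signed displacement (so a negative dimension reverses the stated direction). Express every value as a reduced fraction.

Apply edit: d5 := 9/2
  d6 = d5*2 = 9
  d7 = d1/4 = 9/2
  d8 = d2*2 = 2/5
  d9 = 9 - d1/4 + d5 = 9
Walk from origin (0, 0):
  seg 1: left by d1 = 18 → (-18, 0)
  seg 2: left by d4 = 13 → (-31, 0)
  seg 3: down by d4 = 13 → (-31, -13)
  seg 4: right by d3 = 11/3 → (-82/3, -13)
  seg 5: left by d7 = 9/2 → (-191/6, -13)
  seg 6: right by d1 = 18 → (-83/6, -13)
  seg 7: up by d6 = 9 → (-83/6, -4)
  seg 8: down by d7 = 9/2 → (-83/6, -17/2)
  seg 9: right by d5 = 9/2 → (-28/3, -17/2)

d6 = 9
d7 = 9/2
d8 = 2/5
d9 = 9
endpoint = (-28/3, -17/2)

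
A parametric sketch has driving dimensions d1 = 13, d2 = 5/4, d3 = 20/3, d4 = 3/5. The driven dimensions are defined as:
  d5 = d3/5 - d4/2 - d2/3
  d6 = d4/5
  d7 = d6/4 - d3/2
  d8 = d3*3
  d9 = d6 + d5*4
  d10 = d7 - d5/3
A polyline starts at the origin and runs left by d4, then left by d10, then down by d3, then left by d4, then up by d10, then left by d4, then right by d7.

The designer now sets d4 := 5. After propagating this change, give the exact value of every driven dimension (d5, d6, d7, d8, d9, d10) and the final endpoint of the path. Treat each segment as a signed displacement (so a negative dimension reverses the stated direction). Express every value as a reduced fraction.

d5 = -19/12
d6 = 1
d7 = -37/12
d8 = 20
d9 = -16/3
d10 = -23/9
endpoint = (-559/36, -83/9)

Apply edit: d4 := 5
  d5 = d3/5 - d4/2 - d2/3 = -19/12
  d6 = d4/5 = 1
  d7 = d6/4 - d3/2 = -37/12
  d8 = d3*3 = 20
  d9 = d6 + d5*4 = -16/3
  d10 = d7 - d5/3 = -23/9
Walk from origin (0, 0):
  seg 1: left by d4 = 5 → (-5, 0)
  seg 2: left by d10 = -23/9 → (-22/9, 0)
  seg 3: down by d3 = 20/3 → (-22/9, -20/3)
  seg 4: left by d4 = 5 → (-67/9, -20/3)
  seg 5: up by d10 = -23/9 → (-67/9, -83/9)
  seg 6: left by d4 = 5 → (-112/9, -83/9)
  seg 7: right by d7 = -37/12 → (-559/36, -83/9)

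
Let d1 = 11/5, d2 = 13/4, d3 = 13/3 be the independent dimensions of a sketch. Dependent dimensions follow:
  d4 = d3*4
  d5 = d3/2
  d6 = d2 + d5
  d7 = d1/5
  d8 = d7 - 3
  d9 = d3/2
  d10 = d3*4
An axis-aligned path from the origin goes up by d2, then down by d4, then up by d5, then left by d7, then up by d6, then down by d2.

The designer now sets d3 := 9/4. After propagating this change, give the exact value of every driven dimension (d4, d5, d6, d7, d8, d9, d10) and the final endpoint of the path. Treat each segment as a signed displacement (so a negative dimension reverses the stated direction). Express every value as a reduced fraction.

Apply edit: d3 := 9/4
  d4 = d3*4 = 9
  d5 = d3/2 = 9/8
  d6 = d2 + d5 = 35/8
  d7 = d1/5 = 11/25
  d8 = d7 - 3 = -64/25
  d9 = d3/2 = 9/8
  d10 = d3*4 = 9
Walk from origin (0, 0):
  seg 1: up by d2 = 13/4 → (0, 13/4)
  seg 2: down by d4 = 9 → (0, -23/4)
  seg 3: up by d5 = 9/8 → (0, -37/8)
  seg 4: left by d7 = 11/25 → (-11/25, -37/8)
  seg 5: up by d6 = 35/8 → (-11/25, -1/4)
  seg 6: down by d2 = 13/4 → (-11/25, -7/2)

d4 = 9
d5 = 9/8
d6 = 35/8
d7 = 11/25
d8 = -64/25
d9 = 9/8
d10 = 9
endpoint = (-11/25, -7/2)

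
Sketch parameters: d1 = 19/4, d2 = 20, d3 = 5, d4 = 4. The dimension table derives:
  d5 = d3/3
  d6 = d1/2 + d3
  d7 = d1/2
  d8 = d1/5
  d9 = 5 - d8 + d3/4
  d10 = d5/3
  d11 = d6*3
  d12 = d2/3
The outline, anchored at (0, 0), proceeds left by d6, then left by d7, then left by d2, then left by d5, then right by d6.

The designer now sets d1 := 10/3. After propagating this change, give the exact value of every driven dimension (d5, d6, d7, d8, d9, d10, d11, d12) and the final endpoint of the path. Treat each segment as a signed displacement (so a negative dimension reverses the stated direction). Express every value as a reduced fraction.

Apply edit: d1 := 10/3
  d5 = d3/3 = 5/3
  d6 = d1/2 + d3 = 20/3
  d7 = d1/2 = 5/3
  d8 = d1/5 = 2/3
  d9 = 5 - d8 + d3/4 = 67/12
  d10 = d5/3 = 5/9
  d11 = d6*3 = 20
  d12 = d2/3 = 20/3
Walk from origin (0, 0):
  seg 1: left by d6 = 20/3 → (-20/3, 0)
  seg 2: left by d7 = 5/3 → (-25/3, 0)
  seg 3: left by d2 = 20 → (-85/3, 0)
  seg 4: left by d5 = 5/3 → (-30, 0)
  seg 5: right by d6 = 20/3 → (-70/3, 0)

d5 = 5/3
d6 = 20/3
d7 = 5/3
d8 = 2/3
d9 = 67/12
d10 = 5/9
d11 = 20
d12 = 20/3
endpoint = (-70/3, 0)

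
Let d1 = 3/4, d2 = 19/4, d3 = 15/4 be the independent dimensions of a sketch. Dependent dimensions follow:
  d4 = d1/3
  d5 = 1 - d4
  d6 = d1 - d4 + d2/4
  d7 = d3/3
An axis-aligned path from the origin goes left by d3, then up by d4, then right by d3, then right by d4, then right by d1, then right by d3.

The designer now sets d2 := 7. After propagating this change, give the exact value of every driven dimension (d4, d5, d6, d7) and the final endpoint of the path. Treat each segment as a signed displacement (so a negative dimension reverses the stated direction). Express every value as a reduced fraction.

Apply edit: d2 := 7
  d4 = d1/3 = 1/4
  d5 = 1 - d4 = 3/4
  d6 = d1 - d4 + d2/4 = 9/4
  d7 = d3/3 = 5/4
Walk from origin (0, 0):
  seg 1: left by d3 = 15/4 → (-15/4, 0)
  seg 2: up by d4 = 1/4 → (-15/4, 1/4)
  seg 3: right by d3 = 15/4 → (0, 1/4)
  seg 4: right by d4 = 1/4 → (1/4, 1/4)
  seg 5: right by d1 = 3/4 → (1, 1/4)
  seg 6: right by d3 = 15/4 → (19/4, 1/4)

d4 = 1/4
d5 = 3/4
d6 = 9/4
d7 = 5/4
endpoint = (19/4, 1/4)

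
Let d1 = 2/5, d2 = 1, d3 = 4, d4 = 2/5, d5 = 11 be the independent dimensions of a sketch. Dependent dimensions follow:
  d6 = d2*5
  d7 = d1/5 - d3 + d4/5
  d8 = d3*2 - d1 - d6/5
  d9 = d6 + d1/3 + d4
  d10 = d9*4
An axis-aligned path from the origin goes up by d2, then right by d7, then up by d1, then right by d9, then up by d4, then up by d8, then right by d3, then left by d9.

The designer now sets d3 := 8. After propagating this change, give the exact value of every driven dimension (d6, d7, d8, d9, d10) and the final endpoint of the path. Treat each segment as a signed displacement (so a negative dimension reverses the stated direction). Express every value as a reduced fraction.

d6 = 5
d7 = -196/25
d8 = 73/5
d9 = 83/15
d10 = 332/15
endpoint = (4/25, 82/5)

Apply edit: d3 := 8
  d6 = d2*5 = 5
  d7 = d1/5 - d3 + d4/5 = -196/25
  d8 = d3*2 - d1 - d6/5 = 73/5
  d9 = d6 + d1/3 + d4 = 83/15
  d10 = d9*4 = 332/15
Walk from origin (0, 0):
  seg 1: up by d2 = 1 → (0, 1)
  seg 2: right by d7 = -196/25 → (-196/25, 1)
  seg 3: up by d1 = 2/5 → (-196/25, 7/5)
  seg 4: right by d9 = 83/15 → (-173/75, 7/5)
  seg 5: up by d4 = 2/5 → (-173/75, 9/5)
  seg 6: up by d8 = 73/5 → (-173/75, 82/5)
  seg 7: right by d3 = 8 → (427/75, 82/5)
  seg 8: left by d9 = 83/15 → (4/25, 82/5)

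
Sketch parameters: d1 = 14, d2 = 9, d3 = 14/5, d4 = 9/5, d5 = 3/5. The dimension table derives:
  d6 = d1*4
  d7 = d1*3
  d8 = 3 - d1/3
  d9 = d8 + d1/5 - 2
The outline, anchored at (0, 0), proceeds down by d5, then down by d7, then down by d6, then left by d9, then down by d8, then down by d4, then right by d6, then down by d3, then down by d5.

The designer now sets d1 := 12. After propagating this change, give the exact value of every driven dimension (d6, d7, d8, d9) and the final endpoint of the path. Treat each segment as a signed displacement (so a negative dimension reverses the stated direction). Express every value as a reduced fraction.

d6 = 48
d7 = 36
d8 = -1
d9 = -3/5
endpoint = (243/5, -444/5)

Apply edit: d1 := 12
  d6 = d1*4 = 48
  d7 = d1*3 = 36
  d8 = 3 - d1/3 = -1
  d9 = d8 + d1/5 - 2 = -3/5
Walk from origin (0, 0):
  seg 1: down by d5 = 3/5 → (0, -3/5)
  seg 2: down by d7 = 36 → (0, -183/5)
  seg 3: down by d6 = 48 → (0, -423/5)
  seg 4: left by d9 = -3/5 → (3/5, -423/5)
  seg 5: down by d8 = -1 → (3/5, -418/5)
  seg 6: down by d4 = 9/5 → (3/5, -427/5)
  seg 7: right by d6 = 48 → (243/5, -427/5)
  seg 8: down by d3 = 14/5 → (243/5, -441/5)
  seg 9: down by d5 = 3/5 → (243/5, -444/5)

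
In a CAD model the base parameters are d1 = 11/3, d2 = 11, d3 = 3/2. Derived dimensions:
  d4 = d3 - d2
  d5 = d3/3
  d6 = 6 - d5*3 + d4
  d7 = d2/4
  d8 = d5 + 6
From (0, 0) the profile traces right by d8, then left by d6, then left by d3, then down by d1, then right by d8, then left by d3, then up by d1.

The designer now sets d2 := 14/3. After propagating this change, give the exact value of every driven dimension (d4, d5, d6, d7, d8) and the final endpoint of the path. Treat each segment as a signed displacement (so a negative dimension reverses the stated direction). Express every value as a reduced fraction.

Apply edit: d2 := 14/3
  d4 = d3 - d2 = -19/6
  d5 = d3/3 = 1/2
  d6 = 6 - d5*3 + d4 = 4/3
  d7 = d2/4 = 7/6
  d8 = d5 + 6 = 13/2
Walk from origin (0, 0):
  seg 1: right by d8 = 13/2 → (13/2, 0)
  seg 2: left by d6 = 4/3 → (31/6, 0)
  seg 3: left by d3 = 3/2 → (11/3, 0)
  seg 4: down by d1 = 11/3 → (11/3, -11/3)
  seg 5: right by d8 = 13/2 → (61/6, -11/3)
  seg 6: left by d3 = 3/2 → (26/3, -11/3)
  seg 7: up by d1 = 11/3 → (26/3, 0)

d4 = -19/6
d5 = 1/2
d6 = 4/3
d7 = 7/6
d8 = 13/2
endpoint = (26/3, 0)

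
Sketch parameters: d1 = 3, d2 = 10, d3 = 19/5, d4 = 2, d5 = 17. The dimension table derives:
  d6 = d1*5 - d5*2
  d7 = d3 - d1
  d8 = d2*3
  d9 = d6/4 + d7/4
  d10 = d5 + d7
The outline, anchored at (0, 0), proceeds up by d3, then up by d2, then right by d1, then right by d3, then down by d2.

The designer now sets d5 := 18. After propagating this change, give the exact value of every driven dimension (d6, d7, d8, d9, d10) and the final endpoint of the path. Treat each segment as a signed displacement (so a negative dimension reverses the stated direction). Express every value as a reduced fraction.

d6 = -21
d7 = 4/5
d8 = 30
d9 = -101/20
d10 = 94/5
endpoint = (34/5, 19/5)

Apply edit: d5 := 18
  d6 = d1*5 - d5*2 = -21
  d7 = d3 - d1 = 4/5
  d8 = d2*3 = 30
  d9 = d6/4 + d7/4 = -101/20
  d10 = d5 + d7 = 94/5
Walk from origin (0, 0):
  seg 1: up by d3 = 19/5 → (0, 19/5)
  seg 2: up by d2 = 10 → (0, 69/5)
  seg 3: right by d1 = 3 → (3, 69/5)
  seg 4: right by d3 = 19/5 → (34/5, 69/5)
  seg 5: down by d2 = 10 → (34/5, 19/5)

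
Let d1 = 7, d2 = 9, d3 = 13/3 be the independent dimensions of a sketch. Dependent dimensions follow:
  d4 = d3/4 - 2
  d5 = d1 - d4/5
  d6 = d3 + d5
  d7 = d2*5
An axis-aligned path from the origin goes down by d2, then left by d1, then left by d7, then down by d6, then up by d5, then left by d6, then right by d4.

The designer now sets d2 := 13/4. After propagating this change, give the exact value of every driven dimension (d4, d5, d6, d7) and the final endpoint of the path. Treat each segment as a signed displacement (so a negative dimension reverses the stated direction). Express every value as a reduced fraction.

d4 = -11/12
d5 = 431/60
d6 = 691/60
d7 = 65/4
endpoint = (-2141/60, -91/12)

Apply edit: d2 := 13/4
  d4 = d3/4 - 2 = -11/12
  d5 = d1 - d4/5 = 431/60
  d6 = d3 + d5 = 691/60
  d7 = d2*5 = 65/4
Walk from origin (0, 0):
  seg 1: down by d2 = 13/4 → (0, -13/4)
  seg 2: left by d1 = 7 → (-7, -13/4)
  seg 3: left by d7 = 65/4 → (-93/4, -13/4)
  seg 4: down by d6 = 691/60 → (-93/4, -443/30)
  seg 5: up by d5 = 431/60 → (-93/4, -91/12)
  seg 6: left by d6 = 691/60 → (-1043/30, -91/12)
  seg 7: right by d4 = -11/12 → (-2141/60, -91/12)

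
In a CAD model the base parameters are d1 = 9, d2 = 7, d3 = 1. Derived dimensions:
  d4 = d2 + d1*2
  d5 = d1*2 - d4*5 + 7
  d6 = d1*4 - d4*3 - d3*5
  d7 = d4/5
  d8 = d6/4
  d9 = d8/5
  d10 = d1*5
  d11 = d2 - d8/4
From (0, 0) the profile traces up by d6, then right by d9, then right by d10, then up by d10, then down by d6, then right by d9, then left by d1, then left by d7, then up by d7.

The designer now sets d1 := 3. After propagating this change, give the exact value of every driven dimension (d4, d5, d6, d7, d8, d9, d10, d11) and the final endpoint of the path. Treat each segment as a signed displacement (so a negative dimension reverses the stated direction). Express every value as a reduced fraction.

Apply edit: d1 := 3
  d4 = d2 + d1*2 = 13
  d5 = d1*2 - d4*5 + 7 = -52
  d6 = d1*4 - d4*3 - d3*5 = -32
  d7 = d4/5 = 13/5
  d8 = d6/4 = -8
  d9 = d8/5 = -8/5
  d10 = d1*5 = 15
  d11 = d2 - d8/4 = 9
Walk from origin (0, 0):
  seg 1: up by d6 = -32 → (0, -32)
  seg 2: right by d9 = -8/5 → (-8/5, -32)
  seg 3: right by d10 = 15 → (67/5, -32)
  seg 4: up by d10 = 15 → (67/5, -17)
  seg 5: down by d6 = -32 → (67/5, 15)
  seg 6: right by d9 = -8/5 → (59/5, 15)
  seg 7: left by d1 = 3 → (44/5, 15)
  seg 8: left by d7 = 13/5 → (31/5, 15)
  seg 9: up by d7 = 13/5 → (31/5, 88/5)

d4 = 13
d5 = -52
d6 = -32
d7 = 13/5
d8 = -8
d9 = -8/5
d10 = 15
d11 = 9
endpoint = (31/5, 88/5)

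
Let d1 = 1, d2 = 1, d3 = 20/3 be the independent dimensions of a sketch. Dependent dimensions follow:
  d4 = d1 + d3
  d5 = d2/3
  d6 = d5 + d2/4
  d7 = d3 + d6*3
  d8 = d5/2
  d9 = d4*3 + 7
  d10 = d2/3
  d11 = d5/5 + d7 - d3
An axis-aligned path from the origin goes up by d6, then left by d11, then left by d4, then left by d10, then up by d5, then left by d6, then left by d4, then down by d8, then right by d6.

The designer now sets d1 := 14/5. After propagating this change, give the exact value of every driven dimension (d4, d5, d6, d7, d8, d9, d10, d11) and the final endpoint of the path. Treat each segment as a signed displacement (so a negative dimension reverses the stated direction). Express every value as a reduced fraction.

d4 = 142/15
d5 = 1/3
d6 = 7/12
d7 = 101/12
d8 = 1/6
d9 = 177/5
d10 = 1/3
d11 = 109/60
endpoint = (-253/12, 3/4)

Apply edit: d1 := 14/5
  d4 = d1 + d3 = 142/15
  d5 = d2/3 = 1/3
  d6 = d5 + d2/4 = 7/12
  d7 = d3 + d6*3 = 101/12
  d8 = d5/2 = 1/6
  d9 = d4*3 + 7 = 177/5
  d10 = d2/3 = 1/3
  d11 = d5/5 + d7 - d3 = 109/60
Walk from origin (0, 0):
  seg 1: up by d6 = 7/12 → (0, 7/12)
  seg 2: left by d11 = 109/60 → (-109/60, 7/12)
  seg 3: left by d4 = 142/15 → (-677/60, 7/12)
  seg 4: left by d10 = 1/3 → (-697/60, 7/12)
  seg 5: up by d5 = 1/3 → (-697/60, 11/12)
  seg 6: left by d6 = 7/12 → (-61/5, 11/12)
  seg 7: left by d4 = 142/15 → (-65/3, 11/12)
  seg 8: down by d8 = 1/6 → (-65/3, 3/4)
  seg 9: right by d6 = 7/12 → (-253/12, 3/4)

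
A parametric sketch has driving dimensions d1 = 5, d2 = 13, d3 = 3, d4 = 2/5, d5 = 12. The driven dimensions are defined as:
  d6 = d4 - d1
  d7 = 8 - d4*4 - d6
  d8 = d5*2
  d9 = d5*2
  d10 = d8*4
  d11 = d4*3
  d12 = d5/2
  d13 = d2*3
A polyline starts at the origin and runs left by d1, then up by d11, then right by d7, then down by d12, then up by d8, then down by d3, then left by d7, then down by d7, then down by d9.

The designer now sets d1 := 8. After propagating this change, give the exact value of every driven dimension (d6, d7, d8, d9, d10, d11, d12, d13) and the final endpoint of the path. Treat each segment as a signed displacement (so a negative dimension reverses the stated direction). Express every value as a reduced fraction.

d6 = -38/5
d7 = 14
d8 = 24
d9 = 24
d10 = 96
d11 = 6/5
d12 = 6
d13 = 39
endpoint = (-8, -109/5)

Apply edit: d1 := 8
  d6 = d4 - d1 = -38/5
  d7 = 8 - d4*4 - d6 = 14
  d8 = d5*2 = 24
  d9 = d5*2 = 24
  d10 = d8*4 = 96
  d11 = d4*3 = 6/5
  d12 = d5/2 = 6
  d13 = d2*3 = 39
Walk from origin (0, 0):
  seg 1: left by d1 = 8 → (-8, 0)
  seg 2: up by d11 = 6/5 → (-8, 6/5)
  seg 3: right by d7 = 14 → (6, 6/5)
  seg 4: down by d12 = 6 → (6, -24/5)
  seg 5: up by d8 = 24 → (6, 96/5)
  seg 6: down by d3 = 3 → (6, 81/5)
  seg 7: left by d7 = 14 → (-8, 81/5)
  seg 8: down by d7 = 14 → (-8, 11/5)
  seg 9: down by d9 = 24 → (-8, -109/5)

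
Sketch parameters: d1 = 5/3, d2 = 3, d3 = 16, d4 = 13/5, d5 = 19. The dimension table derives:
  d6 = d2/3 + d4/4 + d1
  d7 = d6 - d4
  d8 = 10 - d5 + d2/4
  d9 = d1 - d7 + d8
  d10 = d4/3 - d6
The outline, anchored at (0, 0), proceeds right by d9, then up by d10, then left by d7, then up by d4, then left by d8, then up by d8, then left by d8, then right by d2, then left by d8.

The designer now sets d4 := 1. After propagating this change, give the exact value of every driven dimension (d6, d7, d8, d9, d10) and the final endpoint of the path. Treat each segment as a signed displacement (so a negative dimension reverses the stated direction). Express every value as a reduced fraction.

Apply edit: d4 := 1
  d6 = d2/3 + d4/4 + d1 = 35/12
  d7 = d6 - d4 = 23/12
  d8 = 10 - d5 + d2/4 = -33/4
  d9 = d1 - d7 + d8 = -17/2
  d10 = d4/3 - d6 = -31/12
Walk from origin (0, 0):
  seg 1: right by d9 = -17/2 → (-17/2, 0)
  seg 2: up by d10 = -31/12 → (-17/2, -31/12)
  seg 3: left by d7 = 23/12 → (-125/12, -31/12)
  seg 4: up by d4 = 1 → (-125/12, -19/12)
  seg 5: left by d8 = -33/4 → (-13/6, -19/12)
  seg 6: up by d8 = -33/4 → (-13/6, -59/6)
  seg 7: left by d8 = -33/4 → (73/12, -59/6)
  seg 8: right by d2 = 3 → (109/12, -59/6)
  seg 9: left by d8 = -33/4 → (52/3, -59/6)

d6 = 35/12
d7 = 23/12
d8 = -33/4
d9 = -17/2
d10 = -31/12
endpoint = (52/3, -59/6)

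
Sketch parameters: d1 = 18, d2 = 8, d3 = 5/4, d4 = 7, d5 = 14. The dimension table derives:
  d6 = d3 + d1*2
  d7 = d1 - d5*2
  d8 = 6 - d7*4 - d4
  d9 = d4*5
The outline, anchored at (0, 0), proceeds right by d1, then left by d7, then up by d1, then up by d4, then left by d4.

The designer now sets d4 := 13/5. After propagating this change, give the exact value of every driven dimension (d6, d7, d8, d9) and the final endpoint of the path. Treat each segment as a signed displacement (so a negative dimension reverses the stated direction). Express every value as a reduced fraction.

Apply edit: d4 := 13/5
  d6 = d3 + d1*2 = 149/4
  d7 = d1 - d5*2 = -10
  d8 = 6 - d7*4 - d4 = 217/5
  d9 = d4*5 = 13
Walk from origin (0, 0):
  seg 1: right by d1 = 18 → (18, 0)
  seg 2: left by d7 = -10 → (28, 0)
  seg 3: up by d1 = 18 → (28, 18)
  seg 4: up by d4 = 13/5 → (28, 103/5)
  seg 5: left by d4 = 13/5 → (127/5, 103/5)

d6 = 149/4
d7 = -10
d8 = 217/5
d9 = 13
endpoint = (127/5, 103/5)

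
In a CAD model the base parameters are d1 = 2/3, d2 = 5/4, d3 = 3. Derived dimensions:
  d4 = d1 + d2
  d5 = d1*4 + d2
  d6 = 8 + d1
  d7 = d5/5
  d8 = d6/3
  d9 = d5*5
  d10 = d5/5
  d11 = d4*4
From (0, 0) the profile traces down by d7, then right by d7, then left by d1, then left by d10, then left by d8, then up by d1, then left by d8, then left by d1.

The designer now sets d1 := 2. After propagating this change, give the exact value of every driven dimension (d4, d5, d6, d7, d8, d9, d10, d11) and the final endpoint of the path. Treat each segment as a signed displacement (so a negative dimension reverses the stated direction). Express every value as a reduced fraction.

d4 = 13/4
d5 = 37/4
d6 = 10
d7 = 37/20
d8 = 10/3
d9 = 185/4
d10 = 37/20
d11 = 13
endpoint = (-32/3, 3/20)

Apply edit: d1 := 2
  d4 = d1 + d2 = 13/4
  d5 = d1*4 + d2 = 37/4
  d6 = 8 + d1 = 10
  d7 = d5/5 = 37/20
  d8 = d6/3 = 10/3
  d9 = d5*5 = 185/4
  d10 = d5/5 = 37/20
  d11 = d4*4 = 13
Walk from origin (0, 0):
  seg 1: down by d7 = 37/20 → (0, -37/20)
  seg 2: right by d7 = 37/20 → (37/20, -37/20)
  seg 3: left by d1 = 2 → (-3/20, -37/20)
  seg 4: left by d10 = 37/20 → (-2, -37/20)
  seg 5: left by d8 = 10/3 → (-16/3, -37/20)
  seg 6: up by d1 = 2 → (-16/3, 3/20)
  seg 7: left by d8 = 10/3 → (-26/3, 3/20)
  seg 8: left by d1 = 2 → (-32/3, 3/20)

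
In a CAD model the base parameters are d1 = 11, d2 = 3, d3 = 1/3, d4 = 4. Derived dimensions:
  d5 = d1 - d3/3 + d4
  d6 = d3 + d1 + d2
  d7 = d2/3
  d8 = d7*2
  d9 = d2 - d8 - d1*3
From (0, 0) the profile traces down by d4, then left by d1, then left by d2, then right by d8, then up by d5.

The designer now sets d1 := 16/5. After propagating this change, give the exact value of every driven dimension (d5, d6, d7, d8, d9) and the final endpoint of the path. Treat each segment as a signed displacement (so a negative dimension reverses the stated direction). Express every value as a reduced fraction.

d5 = 319/45
d6 = 98/15
d7 = 1
d8 = 2
d9 = -43/5
endpoint = (-21/5, 139/45)

Apply edit: d1 := 16/5
  d5 = d1 - d3/3 + d4 = 319/45
  d6 = d3 + d1 + d2 = 98/15
  d7 = d2/3 = 1
  d8 = d7*2 = 2
  d9 = d2 - d8 - d1*3 = -43/5
Walk from origin (0, 0):
  seg 1: down by d4 = 4 → (0, -4)
  seg 2: left by d1 = 16/5 → (-16/5, -4)
  seg 3: left by d2 = 3 → (-31/5, -4)
  seg 4: right by d8 = 2 → (-21/5, -4)
  seg 5: up by d5 = 319/45 → (-21/5, 139/45)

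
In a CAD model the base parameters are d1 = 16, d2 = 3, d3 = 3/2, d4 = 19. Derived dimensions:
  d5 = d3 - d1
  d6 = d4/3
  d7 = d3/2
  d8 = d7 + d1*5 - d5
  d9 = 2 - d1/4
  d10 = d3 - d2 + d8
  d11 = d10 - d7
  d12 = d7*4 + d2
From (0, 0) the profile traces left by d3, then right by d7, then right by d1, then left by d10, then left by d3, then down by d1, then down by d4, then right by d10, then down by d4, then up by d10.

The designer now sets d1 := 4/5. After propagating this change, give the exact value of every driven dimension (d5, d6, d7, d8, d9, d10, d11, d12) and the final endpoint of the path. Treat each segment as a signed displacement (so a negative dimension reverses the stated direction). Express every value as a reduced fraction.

d5 = 7/10
d6 = 19/3
d7 = 3/4
d8 = 81/20
d9 = 9/5
d10 = 51/20
d11 = 9/5
d12 = 6
endpoint = (-29/20, -145/4)

Apply edit: d1 := 4/5
  d5 = d3 - d1 = 7/10
  d6 = d4/3 = 19/3
  d7 = d3/2 = 3/4
  d8 = d7 + d1*5 - d5 = 81/20
  d9 = 2 - d1/4 = 9/5
  d10 = d3 - d2 + d8 = 51/20
  d11 = d10 - d7 = 9/5
  d12 = d7*4 + d2 = 6
Walk from origin (0, 0):
  seg 1: left by d3 = 3/2 → (-3/2, 0)
  seg 2: right by d7 = 3/4 → (-3/4, 0)
  seg 3: right by d1 = 4/5 → (1/20, 0)
  seg 4: left by d10 = 51/20 → (-5/2, 0)
  seg 5: left by d3 = 3/2 → (-4, 0)
  seg 6: down by d1 = 4/5 → (-4, -4/5)
  seg 7: down by d4 = 19 → (-4, -99/5)
  seg 8: right by d10 = 51/20 → (-29/20, -99/5)
  seg 9: down by d4 = 19 → (-29/20, -194/5)
  seg 10: up by d10 = 51/20 → (-29/20, -145/4)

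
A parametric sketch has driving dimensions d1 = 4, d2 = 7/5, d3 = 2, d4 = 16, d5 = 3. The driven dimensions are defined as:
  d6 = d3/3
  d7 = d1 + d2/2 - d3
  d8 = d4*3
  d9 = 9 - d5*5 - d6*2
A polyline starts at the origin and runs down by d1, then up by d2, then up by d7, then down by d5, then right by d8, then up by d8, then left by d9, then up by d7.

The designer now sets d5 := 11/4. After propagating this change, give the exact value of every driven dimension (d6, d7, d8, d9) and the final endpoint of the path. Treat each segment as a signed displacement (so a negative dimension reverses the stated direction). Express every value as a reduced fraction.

Apply edit: d5 := 11/4
  d6 = d3/3 = 2/3
  d7 = d1 + d2/2 - d3 = 27/10
  d8 = d4*3 = 48
  d9 = 9 - d5*5 - d6*2 = -73/12
Walk from origin (0, 0):
  seg 1: down by d1 = 4 → (0, -4)
  seg 2: up by d2 = 7/5 → (0, -13/5)
  seg 3: up by d7 = 27/10 → (0, 1/10)
  seg 4: down by d5 = 11/4 → (0, -53/20)
  seg 5: right by d8 = 48 → (48, -53/20)
  seg 6: up by d8 = 48 → (48, 907/20)
  seg 7: left by d9 = -73/12 → (649/12, 907/20)
  seg 8: up by d7 = 27/10 → (649/12, 961/20)

d6 = 2/3
d7 = 27/10
d8 = 48
d9 = -73/12
endpoint = (649/12, 961/20)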